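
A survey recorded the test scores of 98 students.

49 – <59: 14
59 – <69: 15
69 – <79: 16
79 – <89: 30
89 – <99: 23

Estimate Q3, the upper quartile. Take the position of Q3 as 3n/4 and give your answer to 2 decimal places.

Cumulative frequencies: 14, 29, 45, 75, 98
n = 98; position = 3n/4 = 73.5.
This falls in the class 79 – <89: L = 79, F = 45, f = 30, h = 10.
Upper quartile ≈ 79 + ((73.5 − 45) / 30) × 10 = 88.5000

88.50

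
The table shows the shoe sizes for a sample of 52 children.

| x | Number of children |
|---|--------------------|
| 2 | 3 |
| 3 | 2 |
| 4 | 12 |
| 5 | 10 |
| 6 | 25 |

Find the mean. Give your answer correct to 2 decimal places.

Values: 2, 3, 4, 5, 6
Σfx = 3×2 + 2×3 + 12×4 + 10×5 + 25×6 = 260
n = Σf = 52
Mean = 260 / 52 = 5.0000

5.00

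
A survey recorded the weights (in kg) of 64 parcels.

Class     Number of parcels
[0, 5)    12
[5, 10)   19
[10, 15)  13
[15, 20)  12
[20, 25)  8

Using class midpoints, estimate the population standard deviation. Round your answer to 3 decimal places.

Midpoints: 2.5, 7.5, 12.5, 17.5, 22.5
n = 64, Σfm = 725, mean = 11.3281
Σfm² = 10900
Σf(m − x̄)² = Σfm² − (Σfm)²/n = 10900 − 725²/64 = 2687.1094
Population variance = 2687.1094 / 64 = 41.9861
Standard deviation = √41.9861 = 6.4797

6.480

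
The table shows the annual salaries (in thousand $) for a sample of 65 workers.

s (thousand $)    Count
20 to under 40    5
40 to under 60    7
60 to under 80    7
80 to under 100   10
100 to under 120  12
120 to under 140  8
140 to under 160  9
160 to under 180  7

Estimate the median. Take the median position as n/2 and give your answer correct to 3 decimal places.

105.833

Cumulative frequencies: 5, 12, 19, 29, 41, 49, 58, 65
n = 65; position = n/2 = 32.5.
This falls in the class 100 to under 120: L = 100, F = 29, f = 12, h = 20.
Median ≈ 100 + ((32.5 − 29) / 12) × 20 = 105.8333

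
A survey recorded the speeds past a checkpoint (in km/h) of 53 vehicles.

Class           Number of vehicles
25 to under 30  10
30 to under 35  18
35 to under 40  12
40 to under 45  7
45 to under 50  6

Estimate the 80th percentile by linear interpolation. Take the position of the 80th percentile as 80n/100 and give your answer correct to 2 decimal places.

Cumulative frequencies: 10, 28, 40, 47, 53
n = 53; position = 80n/100 = 42.4.
This falls in the class 40 to under 45: L = 40, F = 40, f = 7, h = 5.
80th percentile ≈ 40 + ((42.4 − 40) / 7) × 5 = 41.7143

41.71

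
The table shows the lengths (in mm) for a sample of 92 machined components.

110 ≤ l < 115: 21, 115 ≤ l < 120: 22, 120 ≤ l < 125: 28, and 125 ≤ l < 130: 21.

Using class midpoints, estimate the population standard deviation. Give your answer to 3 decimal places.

5.390

Midpoints: 112.5, 117.5, 122.5, 127.5
n = 92, Σfm = 11055, mean = 120.1630
Σfm² = 1331075
Σf(m − x̄)² = Σfm² − (Σfm)²/n = 1331075 − 11055²/92 = 2672.5543
Population variance = 2672.5543 / 92 = 29.0495
Standard deviation = √29.0495 = 5.3898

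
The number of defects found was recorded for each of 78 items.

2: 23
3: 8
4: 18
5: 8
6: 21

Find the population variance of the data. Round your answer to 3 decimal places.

Values: 2, 3, 4, 5, 6
n = 78, Σfx = 308, mean = 3.9487
Σfx² = 1408
Σf(x − x̄)² = Σfx² − (Σfx)²/n = 1408 − 308²/78 = 191.7949
Population variance = 191.7949 / 78 = 2.4589

2.459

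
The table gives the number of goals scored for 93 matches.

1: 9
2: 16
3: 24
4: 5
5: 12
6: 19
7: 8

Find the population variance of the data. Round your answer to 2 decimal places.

Values: 1, 2, 3, 4, 5, 6, 7
n = 93, Σfx = 363, mean = 3.9032
Σfx² = 1745
Σf(x − x̄)² = Σfx² − (Σfx)²/n = 1745 − 363²/93 = 328.1290
Population variance = 328.1290 / 93 = 3.5283

3.53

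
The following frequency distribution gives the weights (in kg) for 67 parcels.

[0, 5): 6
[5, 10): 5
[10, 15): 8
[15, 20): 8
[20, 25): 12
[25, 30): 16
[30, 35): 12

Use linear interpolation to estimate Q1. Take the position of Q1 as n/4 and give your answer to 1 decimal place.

Cumulative frequencies: 6, 11, 19, 27, 39, 55, 67
n = 67; position = n/4 = 16.75.
This falls in the class [10, 15): L = 10, F = 11, f = 8, h = 5.
Lower quartile ≈ 10 + ((16.75 − 11) / 8) × 5 = 13.5938

13.6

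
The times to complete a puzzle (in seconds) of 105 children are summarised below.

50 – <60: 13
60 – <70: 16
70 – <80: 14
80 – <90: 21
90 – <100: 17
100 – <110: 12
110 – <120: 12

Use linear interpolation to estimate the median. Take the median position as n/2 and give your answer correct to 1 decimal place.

84.5

Cumulative frequencies: 13, 29, 43, 64, 81, 93, 105
n = 105; position = n/2 = 52.5.
This falls in the class 80 – <90: L = 80, F = 43, f = 21, h = 10.
Median ≈ 80 + ((52.5 − 43) / 21) × 10 = 84.5238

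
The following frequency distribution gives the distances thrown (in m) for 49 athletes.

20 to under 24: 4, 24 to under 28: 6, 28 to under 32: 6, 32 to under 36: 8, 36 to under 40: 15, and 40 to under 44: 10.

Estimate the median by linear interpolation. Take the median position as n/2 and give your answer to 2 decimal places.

Cumulative frequencies: 4, 10, 16, 24, 39, 49
n = 49; position = n/2 = 24.5.
This falls in the class 36 to under 40: L = 36, F = 24, f = 15, h = 4.
Median ≈ 36 + ((24.5 − 24) / 15) × 4 = 36.1333

36.13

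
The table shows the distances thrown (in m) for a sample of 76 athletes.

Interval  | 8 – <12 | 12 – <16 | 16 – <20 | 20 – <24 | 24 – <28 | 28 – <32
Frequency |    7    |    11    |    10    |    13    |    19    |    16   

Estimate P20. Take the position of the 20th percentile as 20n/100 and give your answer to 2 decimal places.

Cumulative frequencies: 7, 18, 28, 41, 60, 76
n = 76; position = 20n/100 = 15.2.
This falls in the class 12 – <16: L = 12, F = 7, f = 11, h = 4.
20th percentile ≈ 12 + ((15.2 − 7) / 11) × 4 = 14.9818

14.98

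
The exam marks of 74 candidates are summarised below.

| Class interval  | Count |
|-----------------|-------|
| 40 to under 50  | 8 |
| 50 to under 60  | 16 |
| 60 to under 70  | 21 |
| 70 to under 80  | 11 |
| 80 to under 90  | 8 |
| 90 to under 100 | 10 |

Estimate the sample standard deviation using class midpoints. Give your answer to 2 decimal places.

15.37

Midpoints: 45, 55, 65, 75, 85, 95
n = 74, Σfm = 5060, mean = 68.3784
Σfm² = 363250
Σf(m − x̄)² = Σfm² − (Σfm)²/n = 363250 − 5060²/74 = 17255.4054
Sample variance = 17255.4054 / 73 = 236.3754
Standard deviation = √236.3754 = 15.3745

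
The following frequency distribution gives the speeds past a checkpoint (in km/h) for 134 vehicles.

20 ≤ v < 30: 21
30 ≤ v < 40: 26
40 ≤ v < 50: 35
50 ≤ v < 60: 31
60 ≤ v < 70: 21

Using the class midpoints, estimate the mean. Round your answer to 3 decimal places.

45.373

Midpoints: 25, 35, 45, 55, 65
Σfm = 21×25 + 26×35 + 35×45 + 31×55 + 21×65 = 6080
n = Σf = 134
Mean = 6080 / 134 = 45.3731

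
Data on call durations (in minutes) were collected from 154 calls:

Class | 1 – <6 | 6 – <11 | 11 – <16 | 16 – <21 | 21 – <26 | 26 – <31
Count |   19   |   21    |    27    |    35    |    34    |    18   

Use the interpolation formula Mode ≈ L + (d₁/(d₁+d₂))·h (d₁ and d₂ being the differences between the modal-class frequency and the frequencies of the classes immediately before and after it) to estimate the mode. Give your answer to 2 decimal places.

Modal class: 16 – <21 (highest frequency 35).
d₁ = 35 − 27 = 8, d₂ = 35 − 34 = 1
Mode ≈ 16 + (8/(8+1)) × 5 = 16 + 4.4444 = 20.4444

20.44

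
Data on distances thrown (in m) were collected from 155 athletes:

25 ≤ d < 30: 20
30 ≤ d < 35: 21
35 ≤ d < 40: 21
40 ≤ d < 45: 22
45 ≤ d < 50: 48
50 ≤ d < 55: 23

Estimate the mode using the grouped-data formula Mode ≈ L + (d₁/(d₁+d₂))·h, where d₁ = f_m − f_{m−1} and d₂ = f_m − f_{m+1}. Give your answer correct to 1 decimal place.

Modal class: 45 ≤ d < 50 (highest frequency 48).
d₁ = 48 − 22 = 26, d₂ = 48 − 23 = 25
Mode ≈ 45 + (26/(26+25)) × 5 = 45 + 2.5490 = 47.5490

47.5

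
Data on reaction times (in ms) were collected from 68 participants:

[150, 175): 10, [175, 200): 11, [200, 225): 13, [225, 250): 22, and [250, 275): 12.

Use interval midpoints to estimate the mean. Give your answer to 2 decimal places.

218.01

Midpoints: 162.5, 187.5, 212.5, 237.5, 262.5
Σfm = 10×162.5 + 11×187.5 + 13×212.5 + 22×237.5 + 12×262.5 = 14825
n = Σf = 68
Mean = 14825 / 68 = 218.0147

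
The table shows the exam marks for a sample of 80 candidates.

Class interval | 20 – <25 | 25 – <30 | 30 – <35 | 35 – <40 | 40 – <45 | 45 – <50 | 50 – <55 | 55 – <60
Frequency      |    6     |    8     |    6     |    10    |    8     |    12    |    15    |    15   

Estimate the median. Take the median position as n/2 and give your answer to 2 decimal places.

45.83

Cumulative frequencies: 6, 14, 20, 30, 38, 50, 65, 80
n = 80; position = n/2 = 40.
This falls in the class 45 – <50: L = 45, F = 38, f = 12, h = 5.
Median ≈ 45 + ((40 − 38) / 12) × 5 = 45.8333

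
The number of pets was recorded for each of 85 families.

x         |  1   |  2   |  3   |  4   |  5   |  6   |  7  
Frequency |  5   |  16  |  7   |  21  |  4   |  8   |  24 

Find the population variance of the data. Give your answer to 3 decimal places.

Values: 1, 2, 3, 4, 5, 6, 7
n = 85, Σfx = 378, mean = 4.4471
Σfx² = 2032
Σf(x − x̄)² = Σfx² − (Σfx)²/n = 2032 − 378²/85 = 351.0118
Population variance = 351.0118 / 85 = 4.1296

4.130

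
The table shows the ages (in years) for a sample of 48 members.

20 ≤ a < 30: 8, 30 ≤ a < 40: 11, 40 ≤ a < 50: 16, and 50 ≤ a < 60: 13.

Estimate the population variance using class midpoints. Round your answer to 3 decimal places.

Midpoints: 25, 35, 45, 55
n = 48, Σfm = 2020, mean = 42.0833
Σfm² = 90200
Σf(m − x̄)² = Σfm² − (Σfm)²/n = 90200 − 2020²/48 = 5191.6667
Population variance = 5191.6667 / 48 = 108.1597

108.160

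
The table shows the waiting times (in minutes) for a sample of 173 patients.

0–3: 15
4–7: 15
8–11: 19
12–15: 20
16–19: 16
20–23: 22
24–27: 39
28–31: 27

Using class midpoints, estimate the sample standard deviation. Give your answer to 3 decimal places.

9.100

Midpoints: 1.5, 5.5, 9.5, 13.5, 17.5, 21.5, 25.5, 29.5
n = 173, Σfm = 3099.5, mean = 17.9162
Σfm² = 69773.25
Σf(m − x̄)² = Σfm² − (Σfm)²/n = 69773.25 − 3099.5²/173 = 14242.0347
Sample variance = 14242.0347 / 172 = 82.8025
Standard deviation = √82.8025 = 9.0996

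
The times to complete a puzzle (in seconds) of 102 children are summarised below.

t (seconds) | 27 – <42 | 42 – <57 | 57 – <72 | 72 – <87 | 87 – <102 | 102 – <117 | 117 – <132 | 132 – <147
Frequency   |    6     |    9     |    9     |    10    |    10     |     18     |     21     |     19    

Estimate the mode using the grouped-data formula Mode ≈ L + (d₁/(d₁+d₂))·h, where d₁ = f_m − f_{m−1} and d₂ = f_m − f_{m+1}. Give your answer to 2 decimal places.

126.00

Modal class: 117 – <132 (highest frequency 21).
d₁ = 21 − 18 = 3, d₂ = 21 − 19 = 2
Mode ≈ 117 + (3/(3+2)) × 15 = 117 + 9.0000 = 126.0000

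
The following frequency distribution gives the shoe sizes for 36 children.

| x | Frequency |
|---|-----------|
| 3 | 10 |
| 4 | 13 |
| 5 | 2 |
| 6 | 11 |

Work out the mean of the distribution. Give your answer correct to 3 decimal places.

Values: 3, 4, 5, 6
Σfx = 10×3 + 13×4 + 2×5 + 11×6 = 158
n = Σf = 36
Mean = 158 / 36 = 4.3889

4.389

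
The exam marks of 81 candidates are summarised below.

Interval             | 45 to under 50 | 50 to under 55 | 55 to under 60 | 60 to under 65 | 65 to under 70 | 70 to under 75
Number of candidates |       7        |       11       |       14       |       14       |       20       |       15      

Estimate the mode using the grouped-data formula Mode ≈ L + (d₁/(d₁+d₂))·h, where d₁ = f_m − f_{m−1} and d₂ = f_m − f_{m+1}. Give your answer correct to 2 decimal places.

67.73

Modal class: 65 to under 70 (highest frequency 20).
d₁ = 20 − 14 = 6, d₂ = 20 − 15 = 5
Mode ≈ 65 + (6/(6+5)) × 5 = 65 + 2.7273 = 67.7273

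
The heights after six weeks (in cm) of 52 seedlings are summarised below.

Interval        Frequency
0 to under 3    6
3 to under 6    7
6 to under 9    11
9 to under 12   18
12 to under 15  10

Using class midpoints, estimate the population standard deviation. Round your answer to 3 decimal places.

3.769

Midpoints: 1.5, 4.5, 7.5, 10.5, 13.5
n = 52, Σfm = 447, mean = 8.5962
Σfm² = 4581
Σf(m − x̄)² = Σfm² − (Σfm)²/n = 4581 − 447²/52 = 738.5192
Population variance = 738.5192 / 52 = 14.2023
Standard deviation = √14.2023 = 3.7686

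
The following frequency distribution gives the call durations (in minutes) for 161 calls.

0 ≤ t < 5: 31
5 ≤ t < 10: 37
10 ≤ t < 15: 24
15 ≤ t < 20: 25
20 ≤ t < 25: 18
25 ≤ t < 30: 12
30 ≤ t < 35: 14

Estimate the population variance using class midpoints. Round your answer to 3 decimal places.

Midpoints: 2.5, 7.5, 12.5, 17.5, 22.5, 27.5, 32.5
n = 161, Σfm = 2282.5, mean = 14.1770
Σfm² = 46656.25
Σf(m − x̄)² = Σfm² − (Σfm)²/n = 46656.25 − 2282.5²/161 = 14297.2050
Population variance = 14297.2050 / 161 = 88.8025

88.803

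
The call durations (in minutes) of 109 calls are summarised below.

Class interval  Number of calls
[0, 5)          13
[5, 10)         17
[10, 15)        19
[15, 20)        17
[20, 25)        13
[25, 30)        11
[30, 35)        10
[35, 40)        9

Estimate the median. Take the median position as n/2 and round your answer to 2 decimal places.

16.62

Cumulative frequencies: 13, 30, 49, 66, 79, 90, 100, 109
n = 109; position = n/2 = 54.5.
This falls in the class [15, 20): L = 15, F = 49, f = 17, h = 5.
Median ≈ 15 + ((54.5 − 49) / 17) × 5 = 16.6176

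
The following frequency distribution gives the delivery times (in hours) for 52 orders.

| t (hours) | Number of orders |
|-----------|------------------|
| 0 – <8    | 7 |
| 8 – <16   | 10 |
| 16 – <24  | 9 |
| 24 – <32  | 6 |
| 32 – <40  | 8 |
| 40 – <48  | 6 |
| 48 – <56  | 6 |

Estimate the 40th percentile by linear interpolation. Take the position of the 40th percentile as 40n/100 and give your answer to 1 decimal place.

Cumulative frequencies: 7, 17, 26, 32, 40, 46, 52
n = 52; position = 40n/100 = 20.8.
This falls in the class 16 – <24: L = 16, F = 17, f = 9, h = 8.
40th percentile ≈ 16 + ((20.8 − 17) / 9) × 8 = 19.3778

19.4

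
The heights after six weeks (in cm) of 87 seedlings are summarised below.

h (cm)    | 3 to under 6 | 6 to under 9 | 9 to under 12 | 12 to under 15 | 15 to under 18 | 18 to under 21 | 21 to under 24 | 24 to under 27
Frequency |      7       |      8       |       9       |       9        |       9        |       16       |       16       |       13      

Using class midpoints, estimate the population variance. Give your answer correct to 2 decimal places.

Midpoints: 4.5, 7.5, 10.5, 13.5, 16.5, 19.5, 22.5, 25.5
n = 87, Σfm = 1459.5, mean = 16.7759
Σfm² = 28311.75
Σf(m − x̄)² = Σfm² − (Σfm)²/n = 28311.75 − 1459.5²/87 = 3827.3793
Population variance = 3827.3793 / 87 = 43.9929

43.99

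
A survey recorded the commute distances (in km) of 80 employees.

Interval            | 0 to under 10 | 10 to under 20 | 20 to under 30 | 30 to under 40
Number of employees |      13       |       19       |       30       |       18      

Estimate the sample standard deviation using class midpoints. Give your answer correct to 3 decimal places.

Midpoints: 5, 15, 25, 35
n = 80, Σfm = 1730, mean = 21.6250
Σfm² = 45400
Σf(m − x̄)² = Σfm² − (Σfm)²/n = 45400 − 1730²/80 = 7988.7500
Sample variance = 7988.7500 / 79 = 101.1234
Standard deviation = √101.1234 = 10.0560

10.056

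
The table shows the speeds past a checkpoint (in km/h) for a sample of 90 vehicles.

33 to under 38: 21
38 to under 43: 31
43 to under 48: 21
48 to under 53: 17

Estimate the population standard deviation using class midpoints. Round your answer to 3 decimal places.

Midpoints: 35.5, 40.5, 45.5, 50.5
n = 90, Σfm = 3815, mean = 42.3889
Σfm² = 164142.5
Σf(m − x̄)² = Σfm² − (Σfm)²/n = 164142.5 − 3815²/90 = 2428.8889
Population variance = 2428.8889 / 90 = 26.9877
Standard deviation = √26.9877 = 5.1950

5.195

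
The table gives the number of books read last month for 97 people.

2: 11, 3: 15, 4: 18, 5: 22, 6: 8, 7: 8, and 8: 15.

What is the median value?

5

Cumulative frequencies: 11, 26, 44, 66, 74, 82, 97
n = 97, so the median is the value in position (n+1)/2 = 49.
Position 49 falls at value 5.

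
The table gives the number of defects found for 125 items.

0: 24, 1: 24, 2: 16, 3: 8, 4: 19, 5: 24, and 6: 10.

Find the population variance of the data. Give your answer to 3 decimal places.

Values: 0, 1, 2, 3, 4, 5, 6
n = 125, Σfx = 336, mean = 2.6880
Σfx² = 1424
Σf(x − x̄)² = Σfx² − (Σfx)²/n = 1424 − 336²/125 = 520.8320
Population variance = 520.8320 / 125 = 4.1667

4.167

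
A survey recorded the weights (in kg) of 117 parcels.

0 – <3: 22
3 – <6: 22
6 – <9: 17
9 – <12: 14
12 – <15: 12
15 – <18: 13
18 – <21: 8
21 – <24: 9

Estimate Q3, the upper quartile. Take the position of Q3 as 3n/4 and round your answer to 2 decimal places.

Cumulative frequencies: 22, 44, 61, 75, 87, 100, 108, 117
n = 117; position = 3n/4 = 87.75.
This falls in the class 15 – <18: L = 15, F = 87, f = 13, h = 3.
Upper quartile ≈ 15 + ((87.75 − 87) / 13) × 3 = 15.1731

15.17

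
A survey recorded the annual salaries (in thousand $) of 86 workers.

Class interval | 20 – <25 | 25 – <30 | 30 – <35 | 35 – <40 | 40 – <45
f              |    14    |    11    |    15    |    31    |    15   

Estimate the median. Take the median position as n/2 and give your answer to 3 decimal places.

Cumulative frequencies: 14, 25, 40, 71, 86
n = 86; position = n/2 = 43.
This falls in the class 35 – <40: L = 35, F = 40, f = 31, h = 5.
Median ≈ 35 + ((43 − 40) / 31) × 5 = 35.4839

35.484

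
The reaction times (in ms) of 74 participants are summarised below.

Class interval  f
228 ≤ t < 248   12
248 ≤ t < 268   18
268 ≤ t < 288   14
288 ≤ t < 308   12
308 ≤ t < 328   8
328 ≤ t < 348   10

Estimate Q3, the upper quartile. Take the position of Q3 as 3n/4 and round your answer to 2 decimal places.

307.17

Cumulative frequencies: 12, 30, 44, 56, 64, 74
n = 74; position = 3n/4 = 55.5.
This falls in the class 288 ≤ t < 308: L = 288, F = 44, f = 12, h = 20.
Upper quartile ≈ 288 + ((55.5 − 44) / 12) × 20 = 307.1667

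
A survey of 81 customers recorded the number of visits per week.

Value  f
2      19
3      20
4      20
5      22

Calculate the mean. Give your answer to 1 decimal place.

3.6

Values: 2, 3, 4, 5
Σfx = 19×2 + 20×3 + 20×4 + 22×5 = 288
n = Σf = 81
Mean = 288 / 81 = 3.5556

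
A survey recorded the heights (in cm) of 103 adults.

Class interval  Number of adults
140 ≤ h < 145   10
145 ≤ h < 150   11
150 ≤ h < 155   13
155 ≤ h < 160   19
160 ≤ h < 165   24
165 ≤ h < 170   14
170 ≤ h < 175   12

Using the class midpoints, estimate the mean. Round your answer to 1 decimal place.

Midpoints: 142.5, 147.5, 152.5, 157.5, 162.5, 167.5, 172.5
Σfm = 10×142.5 + 11×147.5 + 13×152.5 + 19×157.5 + 24×162.5 + 14×167.5 + 12×172.5 = 16337.5
n = Σf = 103
Mean = 16337.5 / 103 = 158.6165

158.6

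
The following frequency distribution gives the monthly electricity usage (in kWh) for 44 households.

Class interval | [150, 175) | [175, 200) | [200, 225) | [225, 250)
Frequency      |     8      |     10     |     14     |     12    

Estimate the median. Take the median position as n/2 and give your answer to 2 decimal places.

Cumulative frequencies: 8, 18, 32, 44
n = 44; position = n/2 = 22.
This falls in the class [200, 225): L = 200, F = 18, f = 14, h = 25.
Median ≈ 200 + ((22 − 18) / 14) × 25 = 207.1429

207.14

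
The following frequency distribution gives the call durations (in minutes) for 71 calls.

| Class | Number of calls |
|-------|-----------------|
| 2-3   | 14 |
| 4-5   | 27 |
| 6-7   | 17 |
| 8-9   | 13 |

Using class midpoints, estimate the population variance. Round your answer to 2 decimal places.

4.01

Midpoints: 2.5, 4.5, 6.5, 8.5
n = 71, Σfm = 377.5, mean = 5.3169
Σfm² = 2291.75
Σf(m − x̄)² = Σfm² − (Σfm)²/n = 2291.75 − 377.5²/71 = 284.6197
Population variance = 284.6197 / 71 = 4.0087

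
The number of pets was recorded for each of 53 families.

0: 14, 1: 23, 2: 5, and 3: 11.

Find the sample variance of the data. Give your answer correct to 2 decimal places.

1.15

Values: 0, 1, 2, 3
n = 53, Σfx = 66, mean = 1.2453
Σfx² = 142
Σf(x − x̄)² = Σfx² − (Σfx)²/n = 142 − 66²/53 = 59.8113
Sample variance = 59.8113 / 52 = 1.1502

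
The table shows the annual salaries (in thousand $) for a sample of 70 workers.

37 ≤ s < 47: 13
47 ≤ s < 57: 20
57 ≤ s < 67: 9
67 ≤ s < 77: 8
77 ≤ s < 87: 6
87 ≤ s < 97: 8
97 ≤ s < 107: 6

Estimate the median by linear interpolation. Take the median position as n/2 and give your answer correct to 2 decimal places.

Cumulative frequencies: 13, 33, 42, 50, 56, 64, 70
n = 70; position = n/2 = 35.
This falls in the class 57 ≤ s < 67: L = 57, F = 33, f = 9, h = 10.
Median ≈ 57 + ((35 − 33) / 9) × 10 = 59.2222

59.22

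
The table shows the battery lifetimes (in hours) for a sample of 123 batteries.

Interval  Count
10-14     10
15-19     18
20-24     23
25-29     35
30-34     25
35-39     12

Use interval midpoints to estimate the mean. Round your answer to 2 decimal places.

Midpoints: 12, 17, 22, 27, 32, 37
Σfm = 10×12 + 18×17 + 23×22 + 35×27 + 25×32 + 12×37 = 3121
n = Σf = 123
Mean = 3121 / 123 = 25.3740

25.37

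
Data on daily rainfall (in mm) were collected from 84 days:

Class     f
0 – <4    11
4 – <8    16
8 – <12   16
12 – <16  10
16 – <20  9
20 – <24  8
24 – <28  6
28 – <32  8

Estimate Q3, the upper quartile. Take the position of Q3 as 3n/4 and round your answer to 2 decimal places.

Cumulative frequencies: 11, 27, 43, 53, 62, 70, 76, 84
n = 84; position = 3n/4 = 63.
This falls in the class 20 – <24: L = 20, F = 62, f = 8, h = 4.
Upper quartile ≈ 20 + ((63 − 62) / 8) × 4 = 20.5000

20.50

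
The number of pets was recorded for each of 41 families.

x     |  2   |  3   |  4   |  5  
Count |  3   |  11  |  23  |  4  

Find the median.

4

Cumulative frequencies: 3, 14, 37, 41
n = 41, so the median is the value in position (n+1)/2 = 21.
Position 21 falls at value 4.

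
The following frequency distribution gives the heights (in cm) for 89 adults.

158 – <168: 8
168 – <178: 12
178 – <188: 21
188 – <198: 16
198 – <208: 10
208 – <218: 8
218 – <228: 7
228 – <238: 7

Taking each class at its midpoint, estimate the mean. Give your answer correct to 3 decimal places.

193.674

Midpoints: 163, 173, 183, 193, 203, 213, 223, 233
Σfm = 8×163 + 12×173 + 21×183 + 16×193 + 10×203 + 8×213 + 7×223 + 7×233 = 17237
n = Σf = 89
Mean = 17237 / 89 = 193.6742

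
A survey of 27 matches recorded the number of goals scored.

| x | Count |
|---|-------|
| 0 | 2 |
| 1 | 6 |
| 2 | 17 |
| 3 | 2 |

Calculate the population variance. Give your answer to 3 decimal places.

Values: 0, 1, 2, 3
n = 27, Σfx = 46, mean = 1.7037
Σfx² = 92
Σf(x − x̄)² = Σfx² − (Σfx)²/n = 92 − 46²/27 = 13.6296
Population variance = 13.6296 / 27 = 0.5048

0.505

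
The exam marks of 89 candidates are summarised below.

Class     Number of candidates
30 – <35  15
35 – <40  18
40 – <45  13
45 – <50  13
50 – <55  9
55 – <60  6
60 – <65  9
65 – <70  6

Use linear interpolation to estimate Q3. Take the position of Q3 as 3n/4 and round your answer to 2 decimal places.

54.31

Cumulative frequencies: 15, 33, 46, 59, 68, 74, 83, 89
n = 89; position = 3n/4 = 66.75.
This falls in the class 50 – <55: L = 50, F = 59, f = 9, h = 5.
Upper quartile ≈ 50 + ((66.75 − 59) / 9) × 5 = 54.3056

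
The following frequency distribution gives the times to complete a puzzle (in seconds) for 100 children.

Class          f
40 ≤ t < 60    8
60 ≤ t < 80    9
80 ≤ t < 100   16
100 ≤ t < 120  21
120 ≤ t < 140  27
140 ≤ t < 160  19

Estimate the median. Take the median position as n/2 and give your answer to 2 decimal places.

116.19

Cumulative frequencies: 8, 17, 33, 54, 81, 100
n = 100; position = n/2 = 50.
This falls in the class 100 ≤ t < 120: L = 100, F = 33, f = 21, h = 20.
Median ≈ 100 + ((50 − 33) / 21) × 20 = 116.1905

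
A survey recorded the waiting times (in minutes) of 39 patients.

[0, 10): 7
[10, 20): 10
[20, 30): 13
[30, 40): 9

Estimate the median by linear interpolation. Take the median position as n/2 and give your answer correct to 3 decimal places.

Cumulative frequencies: 7, 17, 30, 39
n = 39; position = n/2 = 19.5.
This falls in the class [20, 30): L = 20, F = 17, f = 13, h = 10.
Median ≈ 20 + ((19.5 − 17) / 13) × 10 = 21.9231

21.923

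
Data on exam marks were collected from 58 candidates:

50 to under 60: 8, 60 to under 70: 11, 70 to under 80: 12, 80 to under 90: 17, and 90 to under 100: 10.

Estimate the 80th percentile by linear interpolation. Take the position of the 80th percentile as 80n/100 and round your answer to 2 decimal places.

89.06

Cumulative frequencies: 8, 19, 31, 48, 58
n = 58; position = 80n/100 = 46.4.
This falls in the class 80 to under 90: L = 80, F = 31, f = 17, h = 10.
80th percentile ≈ 80 + ((46.4 − 31) / 17) × 10 = 89.0588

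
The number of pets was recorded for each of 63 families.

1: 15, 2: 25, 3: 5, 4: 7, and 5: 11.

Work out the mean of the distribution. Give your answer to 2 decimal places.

Values: 1, 2, 3, 4, 5
Σfx = 15×1 + 25×2 + 5×3 + 7×4 + 11×5 = 163
n = Σf = 63
Mean = 163 / 63 = 2.5873

2.59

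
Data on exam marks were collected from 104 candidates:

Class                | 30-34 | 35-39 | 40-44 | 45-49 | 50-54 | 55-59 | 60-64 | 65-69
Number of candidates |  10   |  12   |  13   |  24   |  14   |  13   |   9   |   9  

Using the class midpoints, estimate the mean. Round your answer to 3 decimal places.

48.731

Midpoints: 32, 37, 42, 47, 52, 57, 62, 67
Σfm = 10×32 + 12×37 + 13×42 + 24×47 + 14×52 + 13×57 + 9×62 + 9×67 = 5068
n = Σf = 104
Mean = 5068 / 104 = 48.7308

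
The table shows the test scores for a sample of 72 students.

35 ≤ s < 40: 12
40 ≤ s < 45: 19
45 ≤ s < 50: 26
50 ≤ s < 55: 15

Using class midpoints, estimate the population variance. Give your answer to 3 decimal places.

Midpoints: 37.5, 42.5, 47.5, 52.5
n = 72, Σfm = 3280, mean = 45.5556
Σfm² = 151200
Σf(m − x̄)² = Σfm² − (Σfm)²/n = 151200 − 3280²/72 = 1777.7778
Population variance = 1777.7778 / 72 = 24.6914

24.691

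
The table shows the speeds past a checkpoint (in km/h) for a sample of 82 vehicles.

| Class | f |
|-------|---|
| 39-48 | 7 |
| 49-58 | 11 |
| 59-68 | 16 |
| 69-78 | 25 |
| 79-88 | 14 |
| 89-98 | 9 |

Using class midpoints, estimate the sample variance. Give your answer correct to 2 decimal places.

Midpoints: 43.5, 53.5, 63.5, 73.5, 83.5, 93.5
n = 82, Σfm = 5757, mean = 70.2073
Σfm² = 420594.5
Σf(m − x̄)² = Σfm² − (Σfm)²/n = 420594.5 − 5757²/82 = 16410.9756
Sample variance = 16410.9756 / 81 = 202.6046

202.60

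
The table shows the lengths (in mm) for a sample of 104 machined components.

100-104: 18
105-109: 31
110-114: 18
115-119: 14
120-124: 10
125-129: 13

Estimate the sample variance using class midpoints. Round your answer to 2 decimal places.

Midpoints: 102, 107, 112, 117, 122, 127
n = 104, Σfm = 11678, mean = 112.2885
Σfm² = 1318146
Σf(m − x̄)² = Σfm² − (Σfm)²/n = 1318146 − 11678²/104 = 6841.3462
Sample variance = 6841.3462 / 103 = 66.4208

66.42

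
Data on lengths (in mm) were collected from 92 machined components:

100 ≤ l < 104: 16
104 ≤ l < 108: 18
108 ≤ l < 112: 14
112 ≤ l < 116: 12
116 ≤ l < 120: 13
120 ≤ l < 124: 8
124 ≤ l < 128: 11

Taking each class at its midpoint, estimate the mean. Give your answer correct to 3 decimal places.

112.435

Midpoints: 102, 106, 110, 114, 118, 122, 126
Σfm = 16×102 + 18×106 + 14×110 + 12×114 + 13×118 + 8×122 + 11×126 = 10344
n = Σf = 92
Mean = 10344 / 92 = 112.4348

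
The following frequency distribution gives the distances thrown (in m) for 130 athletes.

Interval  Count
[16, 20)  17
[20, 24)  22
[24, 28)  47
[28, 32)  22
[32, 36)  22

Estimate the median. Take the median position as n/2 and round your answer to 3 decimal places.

Cumulative frequencies: 17, 39, 86, 108, 130
n = 130; position = n/2 = 65.
This falls in the class [24, 28): L = 24, F = 39, f = 47, h = 4.
Median ≈ 24 + ((65 − 39) / 47) × 4 = 26.2128

26.213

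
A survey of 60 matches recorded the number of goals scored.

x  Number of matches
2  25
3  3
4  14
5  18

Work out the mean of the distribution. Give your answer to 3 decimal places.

3.417

Values: 2, 3, 4, 5
Σfx = 25×2 + 3×3 + 14×4 + 18×5 = 205
n = Σf = 60
Mean = 205 / 60 = 3.4167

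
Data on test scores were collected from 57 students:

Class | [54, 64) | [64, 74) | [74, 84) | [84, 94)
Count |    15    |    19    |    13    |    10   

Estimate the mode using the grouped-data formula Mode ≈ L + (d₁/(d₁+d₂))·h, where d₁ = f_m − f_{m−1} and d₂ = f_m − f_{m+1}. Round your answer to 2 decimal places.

Modal class: [64, 74) (highest frequency 19).
d₁ = 19 − 15 = 4, d₂ = 19 − 13 = 6
Mode ≈ 64 + (4/(4+6)) × 10 = 64 + 4.0000 = 68.0000

68.00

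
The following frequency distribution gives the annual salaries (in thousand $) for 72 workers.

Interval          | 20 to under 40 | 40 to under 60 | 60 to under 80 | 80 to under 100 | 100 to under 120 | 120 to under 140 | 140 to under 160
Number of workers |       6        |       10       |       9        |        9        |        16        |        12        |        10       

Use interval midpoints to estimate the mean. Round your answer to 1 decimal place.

96.4

Midpoints: 30, 50, 70, 90, 110, 130, 150
Σfm = 6×30 + 10×50 + 9×70 + 9×90 + 16×110 + 12×130 + 10×150 = 6940
n = Σf = 72
Mean = 6940 / 72 = 96.3889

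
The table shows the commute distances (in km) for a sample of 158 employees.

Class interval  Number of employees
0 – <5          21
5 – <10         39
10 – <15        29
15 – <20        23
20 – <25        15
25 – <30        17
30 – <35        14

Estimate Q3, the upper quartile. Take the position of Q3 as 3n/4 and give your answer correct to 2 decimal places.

Cumulative frequencies: 21, 60, 89, 112, 127, 144, 158
n = 158; position = 3n/4 = 118.5.
This falls in the class 20 – <25: L = 20, F = 112, f = 15, h = 5.
Upper quartile ≈ 20 + ((118.5 − 112) / 15) × 5 = 22.1667

22.17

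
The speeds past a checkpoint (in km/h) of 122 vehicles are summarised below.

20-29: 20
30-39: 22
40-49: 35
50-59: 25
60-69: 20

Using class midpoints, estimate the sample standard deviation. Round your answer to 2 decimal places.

13.08

Midpoints: 24.5, 34.5, 44.5, 54.5, 64.5
n = 122, Σfm = 5459, mean = 44.7459
Σfm² = 264960.5
Σf(m − x̄)² = Σfm² − (Σfm)²/n = 264960.5 − 5459²/122 = 20692.6230
Sample variance = 20692.6230 / 121 = 171.0134
Standard deviation = √171.0134 = 13.0772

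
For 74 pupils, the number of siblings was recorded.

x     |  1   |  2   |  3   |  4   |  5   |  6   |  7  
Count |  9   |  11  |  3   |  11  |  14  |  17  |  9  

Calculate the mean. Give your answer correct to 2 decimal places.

Values: 1, 2, 3, 4, 5, 6, 7
Σfx = 9×1 + 11×2 + 3×3 + 11×4 + 14×5 + 17×6 + 9×7 = 319
n = Σf = 74
Mean = 319 / 74 = 4.3108

4.31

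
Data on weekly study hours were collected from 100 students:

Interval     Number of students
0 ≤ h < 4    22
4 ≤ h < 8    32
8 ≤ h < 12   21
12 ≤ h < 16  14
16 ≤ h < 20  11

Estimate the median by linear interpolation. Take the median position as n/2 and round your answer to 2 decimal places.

7.50

Cumulative frequencies: 22, 54, 75, 89, 100
n = 100; position = n/2 = 50.
This falls in the class 4 ≤ h < 8: L = 4, F = 22, f = 32, h = 4.
Median ≈ 4 + ((50 − 22) / 32) × 4 = 7.5000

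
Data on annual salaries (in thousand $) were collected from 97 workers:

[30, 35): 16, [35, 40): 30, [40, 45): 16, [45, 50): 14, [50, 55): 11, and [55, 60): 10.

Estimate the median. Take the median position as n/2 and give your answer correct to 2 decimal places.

Cumulative frequencies: 16, 46, 62, 76, 87, 97
n = 97; position = n/2 = 48.5.
This falls in the class [40, 45): L = 40, F = 46, f = 16, h = 5.
Median ≈ 40 + ((48.5 − 46) / 16) × 5 = 40.7812

40.78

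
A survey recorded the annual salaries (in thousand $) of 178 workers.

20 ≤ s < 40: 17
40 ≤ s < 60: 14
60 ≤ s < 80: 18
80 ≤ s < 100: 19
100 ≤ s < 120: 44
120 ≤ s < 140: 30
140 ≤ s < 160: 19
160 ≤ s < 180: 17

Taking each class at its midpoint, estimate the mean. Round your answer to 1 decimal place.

Midpoints: 30, 50, 70, 90, 110, 130, 150, 170
Σfm = 17×30 + 14×50 + 18×70 + 19×90 + 44×110 + 30×130 + 19×150 + 17×170 = 18660
n = Σf = 178
Mean = 18660 / 178 = 104.8315

104.8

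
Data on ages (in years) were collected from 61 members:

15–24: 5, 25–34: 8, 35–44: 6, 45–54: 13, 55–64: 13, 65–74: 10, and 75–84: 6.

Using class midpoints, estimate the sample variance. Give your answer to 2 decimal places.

Midpoints: 19.5, 29.5, 39.5, 49.5, 59.5, 69.5, 79.5
n = 61, Σfm = 3159.5, mean = 51.7951
Σfm² = 182325.25
Σf(m − x̄)² = Σfm² − (Σfm)²/n = 182325.25 − 3159.5²/61 = 18678.6885
Sample variance = 18678.6885 / 60 = 311.3115

311.31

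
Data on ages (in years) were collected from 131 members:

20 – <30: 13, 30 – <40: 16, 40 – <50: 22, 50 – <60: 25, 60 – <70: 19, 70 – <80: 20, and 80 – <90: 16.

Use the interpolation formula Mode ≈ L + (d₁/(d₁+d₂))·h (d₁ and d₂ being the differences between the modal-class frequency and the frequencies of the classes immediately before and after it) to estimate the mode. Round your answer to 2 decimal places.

53.33

Modal class: 50 – <60 (highest frequency 25).
d₁ = 25 − 22 = 3, d₂ = 25 − 19 = 6
Mode ≈ 50 + (3/(3+6)) × 10 = 50 + 3.3333 = 53.3333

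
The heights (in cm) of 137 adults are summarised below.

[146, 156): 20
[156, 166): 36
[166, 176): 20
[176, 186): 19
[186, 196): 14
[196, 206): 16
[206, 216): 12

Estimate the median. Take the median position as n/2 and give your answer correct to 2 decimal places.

172.25

Cumulative frequencies: 20, 56, 76, 95, 109, 125, 137
n = 137; position = n/2 = 68.5.
This falls in the class [166, 176): L = 166, F = 56, f = 20, h = 10.
Median ≈ 166 + ((68.5 − 56) / 20) × 10 = 172.2500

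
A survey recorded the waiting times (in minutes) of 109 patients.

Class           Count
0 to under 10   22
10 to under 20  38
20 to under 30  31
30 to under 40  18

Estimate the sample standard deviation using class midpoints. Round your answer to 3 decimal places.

9.927

Midpoints: 5, 15, 25, 35
n = 109, Σfm = 2085, mean = 19.1284
Σfm² = 50525
Σf(m − x̄)² = Σfm² − (Σfm)²/n = 50525 − 2085²/109 = 10642.2018
Sample variance = 10642.2018 / 108 = 98.5389
Standard deviation = √98.5389 = 9.9267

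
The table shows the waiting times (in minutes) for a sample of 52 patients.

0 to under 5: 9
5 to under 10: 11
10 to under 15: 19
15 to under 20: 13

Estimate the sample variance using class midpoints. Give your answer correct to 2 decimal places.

Midpoints: 2.5, 7.5, 12.5, 17.5
n = 52, Σfm = 570, mean = 10.9615
Σfm² = 7625
Σf(m − x̄)² = Σfm² − (Σfm)²/n = 7625 − 570²/52 = 1376.9231
Sample variance = 1376.9231 / 51 = 26.9985

27.00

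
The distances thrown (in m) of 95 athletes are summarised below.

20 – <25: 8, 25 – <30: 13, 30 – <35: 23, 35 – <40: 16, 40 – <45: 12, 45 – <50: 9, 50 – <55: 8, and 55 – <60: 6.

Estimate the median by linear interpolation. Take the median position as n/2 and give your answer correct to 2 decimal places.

Cumulative frequencies: 8, 21, 44, 60, 72, 81, 89, 95
n = 95; position = n/2 = 47.5.
This falls in the class 35 – <40: L = 35, F = 44, f = 16, h = 5.
Median ≈ 35 + ((47.5 − 44) / 16) × 5 = 36.0938

36.09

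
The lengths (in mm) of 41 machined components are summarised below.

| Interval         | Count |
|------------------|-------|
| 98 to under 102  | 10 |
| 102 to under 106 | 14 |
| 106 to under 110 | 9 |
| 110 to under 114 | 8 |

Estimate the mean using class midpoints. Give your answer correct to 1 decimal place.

105.5

Midpoints: 100, 104, 108, 112
Σfm = 10×100 + 14×104 + 9×108 + 8×112 = 4324
n = Σf = 41
Mean = 4324 / 41 = 105.4634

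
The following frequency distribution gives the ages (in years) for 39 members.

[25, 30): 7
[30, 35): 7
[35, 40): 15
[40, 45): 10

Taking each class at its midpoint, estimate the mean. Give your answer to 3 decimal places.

Midpoints: 27.5, 32.5, 37.5, 42.5
Σfm = 7×27.5 + 7×32.5 + 15×37.5 + 10×42.5 = 1407.5
n = Σf = 39
Mean = 1407.5 / 39 = 36.0897

36.090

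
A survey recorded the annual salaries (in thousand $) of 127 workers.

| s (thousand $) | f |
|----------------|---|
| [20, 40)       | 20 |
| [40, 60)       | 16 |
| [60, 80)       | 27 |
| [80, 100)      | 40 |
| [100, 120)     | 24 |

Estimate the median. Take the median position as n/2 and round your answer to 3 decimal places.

Cumulative frequencies: 20, 36, 63, 103, 127
n = 127; position = n/2 = 63.5.
This falls in the class [80, 100): L = 80, F = 63, f = 40, h = 20.
Median ≈ 80 + ((63.5 − 63) / 40) × 20 = 80.2500

80.250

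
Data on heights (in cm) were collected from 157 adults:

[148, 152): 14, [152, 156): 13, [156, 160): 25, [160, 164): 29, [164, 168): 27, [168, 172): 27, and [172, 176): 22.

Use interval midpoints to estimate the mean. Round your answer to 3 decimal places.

163.376

Midpoints: 150, 154, 158, 162, 166, 170, 174
Σfm = 14×150 + 13×154 + 25×158 + 29×162 + 27×166 + 27×170 + 22×174 = 25650
n = Σf = 157
Mean = 25650 / 157 = 163.3758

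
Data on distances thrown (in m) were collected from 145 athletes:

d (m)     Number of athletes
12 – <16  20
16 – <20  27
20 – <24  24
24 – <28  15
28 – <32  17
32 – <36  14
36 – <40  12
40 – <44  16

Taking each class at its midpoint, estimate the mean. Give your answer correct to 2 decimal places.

26.19

Midpoints: 14, 18, 22, 26, 30, 34, 38, 42
Σfm = 20×14 + 27×18 + 24×22 + 15×26 + 17×30 + 14×34 + 12×38 + 16×42 = 3798
n = Σf = 145
Mean = 3798 / 145 = 26.1931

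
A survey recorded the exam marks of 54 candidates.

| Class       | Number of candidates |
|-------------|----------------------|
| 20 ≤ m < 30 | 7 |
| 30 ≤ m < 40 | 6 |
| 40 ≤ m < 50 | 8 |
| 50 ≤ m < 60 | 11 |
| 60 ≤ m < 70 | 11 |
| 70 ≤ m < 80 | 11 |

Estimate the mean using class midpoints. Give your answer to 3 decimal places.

Midpoints: 25, 35, 45, 55, 65, 75
Σfm = 7×25 + 6×35 + 8×45 + 11×55 + 11×65 + 11×75 = 2890
n = Σf = 54
Mean = 2890 / 54 = 53.5185

53.519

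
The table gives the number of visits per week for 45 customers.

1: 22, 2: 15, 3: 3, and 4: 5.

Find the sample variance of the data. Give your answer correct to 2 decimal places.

0.98

Values: 1, 2, 3, 4
n = 45, Σfx = 81, mean = 1.8000
Σfx² = 189
Σf(x − x̄)² = Σfx² − (Σfx)²/n = 189 − 81²/45 = 43.2000
Sample variance = 43.2000 / 44 = 0.9818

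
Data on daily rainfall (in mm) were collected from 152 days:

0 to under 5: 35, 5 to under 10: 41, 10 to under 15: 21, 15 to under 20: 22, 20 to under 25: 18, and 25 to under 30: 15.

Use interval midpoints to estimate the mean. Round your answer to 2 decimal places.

12.24

Midpoints: 2.5, 7.5, 12.5, 17.5, 22.5, 27.5
Σfm = 35×2.5 + 41×7.5 + 21×12.5 + 22×17.5 + 18×22.5 + 15×27.5 = 1860
n = Σf = 152
Mean = 1860 / 152 = 12.2368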